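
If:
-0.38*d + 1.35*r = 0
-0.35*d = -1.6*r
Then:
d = 0.00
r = 0.00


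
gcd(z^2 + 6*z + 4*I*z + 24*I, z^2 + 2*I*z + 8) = z + 4*I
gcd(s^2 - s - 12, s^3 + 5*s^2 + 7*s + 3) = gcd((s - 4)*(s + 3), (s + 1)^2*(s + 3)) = s + 3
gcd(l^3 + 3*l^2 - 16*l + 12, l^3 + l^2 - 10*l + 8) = l^2 - 3*l + 2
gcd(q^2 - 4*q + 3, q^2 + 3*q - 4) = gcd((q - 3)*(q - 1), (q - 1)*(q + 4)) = q - 1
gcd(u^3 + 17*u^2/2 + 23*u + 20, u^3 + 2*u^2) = u + 2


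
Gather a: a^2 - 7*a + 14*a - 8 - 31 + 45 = a^2 + 7*a + 6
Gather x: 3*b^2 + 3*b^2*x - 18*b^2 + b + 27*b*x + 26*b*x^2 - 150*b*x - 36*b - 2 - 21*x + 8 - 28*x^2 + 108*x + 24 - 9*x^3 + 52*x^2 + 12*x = -15*b^2 - 35*b - 9*x^3 + x^2*(26*b + 24) + x*(3*b^2 - 123*b + 99) + 30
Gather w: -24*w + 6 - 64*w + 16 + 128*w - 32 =40*w - 10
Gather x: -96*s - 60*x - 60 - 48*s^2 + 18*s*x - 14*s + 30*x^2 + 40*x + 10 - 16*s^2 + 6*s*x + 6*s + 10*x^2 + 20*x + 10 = -64*s^2 + 24*s*x - 104*s + 40*x^2 - 40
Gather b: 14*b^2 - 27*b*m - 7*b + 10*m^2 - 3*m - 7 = 14*b^2 + b*(-27*m - 7) + 10*m^2 - 3*m - 7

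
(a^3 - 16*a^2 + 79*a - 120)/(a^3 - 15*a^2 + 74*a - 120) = (a^2 - 11*a + 24)/(a^2 - 10*a + 24)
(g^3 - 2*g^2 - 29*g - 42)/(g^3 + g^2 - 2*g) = (g^2 - 4*g - 21)/(g*(g - 1))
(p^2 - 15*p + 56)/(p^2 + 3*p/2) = 2*(p^2 - 15*p + 56)/(p*(2*p + 3))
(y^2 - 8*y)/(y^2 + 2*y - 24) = y*(y - 8)/(y^2 + 2*y - 24)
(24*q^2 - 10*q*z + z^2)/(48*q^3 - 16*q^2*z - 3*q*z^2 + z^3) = (-6*q + z)/(-12*q^2 + q*z + z^2)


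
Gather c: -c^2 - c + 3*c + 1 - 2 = -c^2 + 2*c - 1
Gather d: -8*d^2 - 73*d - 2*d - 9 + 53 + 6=-8*d^2 - 75*d + 50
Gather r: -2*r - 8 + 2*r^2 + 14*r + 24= 2*r^2 + 12*r + 16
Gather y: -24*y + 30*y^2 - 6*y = 30*y^2 - 30*y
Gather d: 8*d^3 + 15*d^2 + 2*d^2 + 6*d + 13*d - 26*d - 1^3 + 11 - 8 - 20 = 8*d^3 + 17*d^2 - 7*d - 18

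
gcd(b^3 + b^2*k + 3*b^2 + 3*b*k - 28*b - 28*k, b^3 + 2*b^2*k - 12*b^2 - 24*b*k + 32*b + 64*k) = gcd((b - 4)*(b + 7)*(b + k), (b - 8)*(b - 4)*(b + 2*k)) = b - 4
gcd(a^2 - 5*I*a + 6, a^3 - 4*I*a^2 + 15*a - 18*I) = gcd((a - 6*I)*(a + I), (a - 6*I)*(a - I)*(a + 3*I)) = a - 6*I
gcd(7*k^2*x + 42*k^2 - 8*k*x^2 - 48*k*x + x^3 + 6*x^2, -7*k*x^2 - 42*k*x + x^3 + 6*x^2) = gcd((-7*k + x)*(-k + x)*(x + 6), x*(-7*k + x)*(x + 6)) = -7*k*x - 42*k + x^2 + 6*x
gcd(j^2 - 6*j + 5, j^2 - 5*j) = j - 5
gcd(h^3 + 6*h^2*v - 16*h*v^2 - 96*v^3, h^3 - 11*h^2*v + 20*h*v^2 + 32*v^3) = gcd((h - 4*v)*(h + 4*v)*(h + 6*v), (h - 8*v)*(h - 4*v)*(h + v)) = -h + 4*v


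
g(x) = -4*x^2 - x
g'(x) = -8*x - 1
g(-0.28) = -0.03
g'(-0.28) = 1.24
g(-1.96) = -13.41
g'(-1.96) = 14.68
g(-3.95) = -58.46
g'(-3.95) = 30.60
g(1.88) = -16.02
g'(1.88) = -16.04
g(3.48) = -51.92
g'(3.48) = -28.84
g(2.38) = -25.04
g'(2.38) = -20.04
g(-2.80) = -28.56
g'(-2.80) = 21.40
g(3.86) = -63.46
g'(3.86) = -31.88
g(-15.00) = -885.00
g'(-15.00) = 119.00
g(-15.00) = -885.00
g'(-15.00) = 119.00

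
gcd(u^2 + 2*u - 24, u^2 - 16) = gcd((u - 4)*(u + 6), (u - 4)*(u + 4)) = u - 4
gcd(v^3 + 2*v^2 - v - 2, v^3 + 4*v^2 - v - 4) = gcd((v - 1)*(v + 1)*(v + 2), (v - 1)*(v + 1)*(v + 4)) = v^2 - 1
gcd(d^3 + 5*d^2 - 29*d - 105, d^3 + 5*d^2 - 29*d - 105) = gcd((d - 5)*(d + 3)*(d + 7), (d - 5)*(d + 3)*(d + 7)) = d^3 + 5*d^2 - 29*d - 105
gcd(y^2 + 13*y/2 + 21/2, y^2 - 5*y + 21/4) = 1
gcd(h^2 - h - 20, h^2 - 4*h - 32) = h + 4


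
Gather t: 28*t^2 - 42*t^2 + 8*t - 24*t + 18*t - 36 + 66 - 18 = -14*t^2 + 2*t + 12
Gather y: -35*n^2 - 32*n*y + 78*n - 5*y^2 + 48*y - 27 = -35*n^2 + 78*n - 5*y^2 + y*(48 - 32*n) - 27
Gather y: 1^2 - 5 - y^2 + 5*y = -y^2 + 5*y - 4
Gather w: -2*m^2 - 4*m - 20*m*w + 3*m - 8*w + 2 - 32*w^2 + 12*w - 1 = -2*m^2 - m - 32*w^2 + w*(4 - 20*m) + 1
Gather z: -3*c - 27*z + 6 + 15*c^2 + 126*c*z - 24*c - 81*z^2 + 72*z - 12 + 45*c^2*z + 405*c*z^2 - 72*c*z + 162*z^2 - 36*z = 15*c^2 - 27*c + z^2*(405*c + 81) + z*(45*c^2 + 54*c + 9) - 6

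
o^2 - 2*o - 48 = (o - 8)*(o + 6)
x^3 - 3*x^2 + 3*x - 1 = (x - 1)^3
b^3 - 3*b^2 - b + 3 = (b - 3)*(b - 1)*(b + 1)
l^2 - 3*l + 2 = (l - 2)*(l - 1)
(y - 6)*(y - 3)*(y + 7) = y^3 - 2*y^2 - 45*y + 126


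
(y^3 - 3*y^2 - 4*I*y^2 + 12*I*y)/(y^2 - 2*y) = (y^2 - 3*y - 4*I*y + 12*I)/(y - 2)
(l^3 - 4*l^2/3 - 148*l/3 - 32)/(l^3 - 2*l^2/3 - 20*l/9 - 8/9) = 3*(l^2 - 2*l - 48)/(3*l^2 - 4*l - 4)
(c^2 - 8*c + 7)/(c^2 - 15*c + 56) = (c - 1)/(c - 8)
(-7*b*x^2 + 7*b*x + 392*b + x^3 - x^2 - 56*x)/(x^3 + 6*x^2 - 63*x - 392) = (-7*b + x)/(x + 7)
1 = 1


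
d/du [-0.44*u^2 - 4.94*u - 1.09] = -0.88*u - 4.94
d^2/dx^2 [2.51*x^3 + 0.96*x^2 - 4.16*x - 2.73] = 15.06*x + 1.92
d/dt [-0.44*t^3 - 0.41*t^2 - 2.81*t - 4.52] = -1.32*t^2 - 0.82*t - 2.81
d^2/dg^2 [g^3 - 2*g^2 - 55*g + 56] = 6*g - 4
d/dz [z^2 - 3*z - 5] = 2*z - 3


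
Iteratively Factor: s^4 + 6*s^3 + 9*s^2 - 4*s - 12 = (s + 2)*(s^3 + 4*s^2 + s - 6) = (s + 2)^2*(s^2 + 2*s - 3) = (s + 2)^2*(s + 3)*(s - 1)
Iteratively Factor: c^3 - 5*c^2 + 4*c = (c)*(c^2 - 5*c + 4) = c*(c - 4)*(c - 1)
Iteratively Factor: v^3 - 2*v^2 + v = (v)*(v^2 - 2*v + 1) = v*(v - 1)*(v - 1)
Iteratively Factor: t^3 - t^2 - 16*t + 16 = (t - 4)*(t^2 + 3*t - 4) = (t - 4)*(t + 4)*(t - 1)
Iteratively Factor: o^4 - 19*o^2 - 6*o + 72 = (o - 2)*(o^3 + 2*o^2 - 15*o - 36) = (o - 4)*(o - 2)*(o^2 + 6*o + 9) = (o - 4)*(o - 2)*(o + 3)*(o + 3)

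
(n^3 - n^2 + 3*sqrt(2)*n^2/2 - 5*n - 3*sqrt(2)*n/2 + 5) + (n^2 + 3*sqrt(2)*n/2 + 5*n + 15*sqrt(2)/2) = n^3 + 3*sqrt(2)*n^2/2 + 5 + 15*sqrt(2)/2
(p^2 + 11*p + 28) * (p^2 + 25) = p^4 + 11*p^3 + 53*p^2 + 275*p + 700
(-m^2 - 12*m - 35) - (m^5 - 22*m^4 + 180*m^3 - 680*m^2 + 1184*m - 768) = -m^5 + 22*m^4 - 180*m^3 + 679*m^2 - 1196*m + 733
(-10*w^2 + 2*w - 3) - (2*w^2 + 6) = -12*w^2 + 2*w - 9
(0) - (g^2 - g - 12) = -g^2 + g + 12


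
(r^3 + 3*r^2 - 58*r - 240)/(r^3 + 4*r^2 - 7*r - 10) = (r^2 - 2*r - 48)/(r^2 - r - 2)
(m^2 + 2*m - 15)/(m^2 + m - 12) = (m + 5)/(m + 4)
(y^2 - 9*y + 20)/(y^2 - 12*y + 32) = (y - 5)/(y - 8)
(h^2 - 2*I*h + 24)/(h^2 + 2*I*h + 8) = (h - 6*I)/(h - 2*I)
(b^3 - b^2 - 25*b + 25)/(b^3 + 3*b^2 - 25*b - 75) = (b - 1)/(b + 3)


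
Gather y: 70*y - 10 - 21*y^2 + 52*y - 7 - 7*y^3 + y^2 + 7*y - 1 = -7*y^3 - 20*y^2 + 129*y - 18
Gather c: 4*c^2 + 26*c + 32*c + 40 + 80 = 4*c^2 + 58*c + 120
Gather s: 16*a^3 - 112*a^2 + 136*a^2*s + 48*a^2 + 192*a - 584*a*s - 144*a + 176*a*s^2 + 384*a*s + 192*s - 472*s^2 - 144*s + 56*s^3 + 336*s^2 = 16*a^3 - 64*a^2 + 48*a + 56*s^3 + s^2*(176*a - 136) + s*(136*a^2 - 200*a + 48)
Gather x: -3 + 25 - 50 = -28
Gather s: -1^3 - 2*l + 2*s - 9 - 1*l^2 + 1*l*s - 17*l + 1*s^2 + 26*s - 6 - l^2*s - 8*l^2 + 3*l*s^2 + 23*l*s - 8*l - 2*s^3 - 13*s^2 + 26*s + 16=-9*l^2 - 27*l - 2*s^3 + s^2*(3*l - 12) + s*(-l^2 + 24*l + 54)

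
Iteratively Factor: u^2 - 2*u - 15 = (u + 3)*(u - 5)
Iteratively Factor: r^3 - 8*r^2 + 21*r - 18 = (r - 3)*(r^2 - 5*r + 6) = (r - 3)^2*(r - 2)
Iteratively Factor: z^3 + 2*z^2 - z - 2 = (z + 2)*(z^2 - 1) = (z + 1)*(z + 2)*(z - 1)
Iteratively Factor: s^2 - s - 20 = (s - 5)*(s + 4)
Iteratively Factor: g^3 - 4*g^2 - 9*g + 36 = (g + 3)*(g^2 - 7*g + 12) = (g - 3)*(g + 3)*(g - 4)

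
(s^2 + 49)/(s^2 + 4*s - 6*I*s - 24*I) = (s^2 + 49)/(s^2 + s*(4 - 6*I) - 24*I)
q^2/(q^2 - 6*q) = q/(q - 6)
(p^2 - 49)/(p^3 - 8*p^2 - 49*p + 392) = 1/(p - 8)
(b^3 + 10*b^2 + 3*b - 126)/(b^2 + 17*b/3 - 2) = 3*(b^2 + 4*b - 21)/(3*b - 1)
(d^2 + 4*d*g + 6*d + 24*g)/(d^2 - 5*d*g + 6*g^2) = (d^2 + 4*d*g + 6*d + 24*g)/(d^2 - 5*d*g + 6*g^2)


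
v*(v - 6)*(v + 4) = v^3 - 2*v^2 - 24*v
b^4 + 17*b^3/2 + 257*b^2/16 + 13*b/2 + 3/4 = (b + 1/4)^2*(b + 2)*(b + 6)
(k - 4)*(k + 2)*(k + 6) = k^3 + 4*k^2 - 20*k - 48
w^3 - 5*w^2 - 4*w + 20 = (w - 5)*(w - 2)*(w + 2)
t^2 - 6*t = t*(t - 6)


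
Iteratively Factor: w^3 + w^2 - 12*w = (w)*(w^2 + w - 12) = w*(w - 3)*(w + 4)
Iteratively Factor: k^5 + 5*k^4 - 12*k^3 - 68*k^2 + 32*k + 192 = (k + 2)*(k^4 + 3*k^3 - 18*k^2 - 32*k + 96) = (k - 2)*(k + 2)*(k^3 + 5*k^2 - 8*k - 48) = (k - 3)*(k - 2)*(k + 2)*(k^2 + 8*k + 16) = (k - 3)*(k - 2)*(k + 2)*(k + 4)*(k + 4)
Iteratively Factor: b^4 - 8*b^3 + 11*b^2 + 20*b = (b + 1)*(b^3 - 9*b^2 + 20*b) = b*(b + 1)*(b^2 - 9*b + 20) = b*(b - 5)*(b + 1)*(b - 4)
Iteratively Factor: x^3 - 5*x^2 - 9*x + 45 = (x - 5)*(x^2 - 9) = (x - 5)*(x + 3)*(x - 3)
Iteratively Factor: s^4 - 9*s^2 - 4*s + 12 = (s + 2)*(s^3 - 2*s^2 - 5*s + 6) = (s - 3)*(s + 2)*(s^2 + s - 2) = (s - 3)*(s + 2)^2*(s - 1)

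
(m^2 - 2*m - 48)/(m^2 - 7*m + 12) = (m^2 - 2*m - 48)/(m^2 - 7*m + 12)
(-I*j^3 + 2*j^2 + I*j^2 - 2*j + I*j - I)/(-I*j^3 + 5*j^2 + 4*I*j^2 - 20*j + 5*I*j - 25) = (j^3 + j^2*(-1 + 2*I) - j*(1 + 2*I) + 1)/(j^3 + j^2*(-4 + 5*I) - 5*j*(1 + 4*I) - 25*I)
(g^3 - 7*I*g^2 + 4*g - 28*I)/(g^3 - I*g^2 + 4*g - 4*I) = (g - 7*I)/(g - I)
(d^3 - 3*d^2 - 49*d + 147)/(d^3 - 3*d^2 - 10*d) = (-d^3 + 3*d^2 + 49*d - 147)/(d*(-d^2 + 3*d + 10))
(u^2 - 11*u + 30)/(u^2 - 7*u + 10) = (u - 6)/(u - 2)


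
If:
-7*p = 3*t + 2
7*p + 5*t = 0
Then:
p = -5/7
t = 1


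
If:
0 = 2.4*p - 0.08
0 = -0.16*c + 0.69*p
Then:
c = 0.14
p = 0.03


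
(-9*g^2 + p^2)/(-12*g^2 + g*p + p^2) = (3*g + p)/(4*g + p)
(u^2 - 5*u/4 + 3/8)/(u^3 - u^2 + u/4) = (4*u - 3)/(2*u*(2*u - 1))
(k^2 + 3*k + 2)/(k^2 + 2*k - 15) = (k^2 + 3*k + 2)/(k^2 + 2*k - 15)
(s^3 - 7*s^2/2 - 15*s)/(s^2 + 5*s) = (s^2 - 7*s/2 - 15)/(s + 5)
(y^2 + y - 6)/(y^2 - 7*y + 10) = (y + 3)/(y - 5)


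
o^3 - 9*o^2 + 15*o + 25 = (o - 5)^2*(o + 1)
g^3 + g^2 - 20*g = g*(g - 4)*(g + 5)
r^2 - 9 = (r - 3)*(r + 3)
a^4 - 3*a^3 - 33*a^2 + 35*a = a*(a - 7)*(a - 1)*(a + 5)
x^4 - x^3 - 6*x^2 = x^2*(x - 3)*(x + 2)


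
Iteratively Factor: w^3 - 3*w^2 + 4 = (w - 2)*(w^2 - w - 2) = (w - 2)^2*(w + 1)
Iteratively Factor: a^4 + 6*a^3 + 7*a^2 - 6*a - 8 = (a + 1)*(a^3 + 5*a^2 + 2*a - 8) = (a - 1)*(a + 1)*(a^2 + 6*a + 8) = (a - 1)*(a + 1)*(a + 2)*(a + 4)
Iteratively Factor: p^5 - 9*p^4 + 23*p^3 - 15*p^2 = (p - 3)*(p^4 - 6*p^3 + 5*p^2) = (p - 3)*(p - 1)*(p^3 - 5*p^2) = (p - 5)*(p - 3)*(p - 1)*(p^2) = p*(p - 5)*(p - 3)*(p - 1)*(p)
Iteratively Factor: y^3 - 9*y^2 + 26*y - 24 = (y - 4)*(y^2 - 5*y + 6) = (y - 4)*(y - 2)*(y - 3)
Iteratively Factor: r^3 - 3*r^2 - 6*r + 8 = (r - 1)*(r^2 - 2*r - 8) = (r - 1)*(r + 2)*(r - 4)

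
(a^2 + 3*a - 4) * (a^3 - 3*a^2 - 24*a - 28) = a^5 - 37*a^3 - 88*a^2 + 12*a + 112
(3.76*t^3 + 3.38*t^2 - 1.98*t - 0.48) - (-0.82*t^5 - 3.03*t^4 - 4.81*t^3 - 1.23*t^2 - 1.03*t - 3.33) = 0.82*t^5 + 3.03*t^4 + 8.57*t^3 + 4.61*t^2 - 0.95*t + 2.85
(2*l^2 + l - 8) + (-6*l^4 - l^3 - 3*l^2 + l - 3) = -6*l^4 - l^3 - l^2 + 2*l - 11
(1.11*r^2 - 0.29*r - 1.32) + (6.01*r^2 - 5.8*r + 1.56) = 7.12*r^2 - 6.09*r + 0.24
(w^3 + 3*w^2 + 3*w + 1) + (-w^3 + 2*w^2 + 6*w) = 5*w^2 + 9*w + 1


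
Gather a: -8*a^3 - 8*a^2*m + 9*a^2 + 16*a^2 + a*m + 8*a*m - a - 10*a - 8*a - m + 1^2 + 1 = -8*a^3 + a^2*(25 - 8*m) + a*(9*m - 19) - m + 2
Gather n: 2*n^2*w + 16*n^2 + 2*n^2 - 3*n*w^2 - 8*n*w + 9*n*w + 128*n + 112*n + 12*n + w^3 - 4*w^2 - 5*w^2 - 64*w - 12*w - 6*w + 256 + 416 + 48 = n^2*(2*w + 18) + n*(-3*w^2 + w + 252) + w^3 - 9*w^2 - 82*w + 720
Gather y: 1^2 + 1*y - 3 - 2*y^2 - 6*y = -2*y^2 - 5*y - 2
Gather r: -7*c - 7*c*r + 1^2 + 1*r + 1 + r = -7*c + r*(2 - 7*c) + 2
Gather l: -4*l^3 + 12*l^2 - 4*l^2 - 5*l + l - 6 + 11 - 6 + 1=-4*l^3 + 8*l^2 - 4*l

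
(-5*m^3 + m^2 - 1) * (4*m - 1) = -20*m^4 + 9*m^3 - m^2 - 4*m + 1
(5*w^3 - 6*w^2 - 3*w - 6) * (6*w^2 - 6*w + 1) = 30*w^5 - 66*w^4 + 23*w^3 - 24*w^2 + 33*w - 6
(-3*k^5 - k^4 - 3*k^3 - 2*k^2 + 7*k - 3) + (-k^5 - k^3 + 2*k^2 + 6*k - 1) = -4*k^5 - k^4 - 4*k^3 + 13*k - 4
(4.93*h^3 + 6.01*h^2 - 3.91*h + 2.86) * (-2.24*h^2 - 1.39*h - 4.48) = -11.0432*h^5 - 20.3151*h^4 - 21.6819*h^3 - 27.8963*h^2 + 13.5414*h - 12.8128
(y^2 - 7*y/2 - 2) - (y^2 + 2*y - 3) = 1 - 11*y/2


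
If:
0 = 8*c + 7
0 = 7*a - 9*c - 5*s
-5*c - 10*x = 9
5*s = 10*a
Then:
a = 21/8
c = -7/8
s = 21/4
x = -37/80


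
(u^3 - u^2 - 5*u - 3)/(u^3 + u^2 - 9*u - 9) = (u + 1)/(u + 3)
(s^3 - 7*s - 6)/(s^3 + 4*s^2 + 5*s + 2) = (s - 3)/(s + 1)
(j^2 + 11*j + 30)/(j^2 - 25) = (j + 6)/(j - 5)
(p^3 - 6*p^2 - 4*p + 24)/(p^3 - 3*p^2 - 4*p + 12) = (p - 6)/(p - 3)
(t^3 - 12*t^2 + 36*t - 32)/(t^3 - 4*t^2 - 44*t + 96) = (t - 2)/(t + 6)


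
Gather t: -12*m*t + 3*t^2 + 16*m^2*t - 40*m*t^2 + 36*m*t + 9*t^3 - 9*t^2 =9*t^3 + t^2*(-40*m - 6) + t*(16*m^2 + 24*m)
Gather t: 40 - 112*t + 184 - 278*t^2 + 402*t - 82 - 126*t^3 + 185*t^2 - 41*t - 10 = -126*t^3 - 93*t^2 + 249*t + 132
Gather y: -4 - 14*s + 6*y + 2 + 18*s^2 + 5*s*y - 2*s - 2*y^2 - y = 18*s^2 - 16*s - 2*y^2 + y*(5*s + 5) - 2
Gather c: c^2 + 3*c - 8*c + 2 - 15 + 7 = c^2 - 5*c - 6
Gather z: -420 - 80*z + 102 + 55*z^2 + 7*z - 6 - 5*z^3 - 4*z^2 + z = -5*z^3 + 51*z^2 - 72*z - 324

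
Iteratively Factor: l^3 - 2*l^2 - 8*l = (l)*(l^2 - 2*l - 8) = l*(l + 2)*(l - 4)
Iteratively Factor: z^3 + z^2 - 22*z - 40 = (z - 5)*(z^2 + 6*z + 8) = (z - 5)*(z + 4)*(z + 2)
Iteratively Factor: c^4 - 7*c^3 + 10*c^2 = (c)*(c^3 - 7*c^2 + 10*c) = c*(c - 5)*(c^2 - 2*c) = c*(c - 5)*(c - 2)*(c)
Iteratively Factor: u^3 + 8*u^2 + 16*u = (u + 4)*(u^2 + 4*u) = (u + 4)^2*(u)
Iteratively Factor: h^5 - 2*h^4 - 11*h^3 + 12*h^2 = (h + 3)*(h^4 - 5*h^3 + 4*h^2) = h*(h + 3)*(h^3 - 5*h^2 + 4*h) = h^2*(h + 3)*(h^2 - 5*h + 4) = h^2*(h - 4)*(h + 3)*(h - 1)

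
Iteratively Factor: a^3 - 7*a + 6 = (a + 3)*(a^2 - 3*a + 2) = (a - 2)*(a + 3)*(a - 1)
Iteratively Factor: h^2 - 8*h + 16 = (h - 4)*(h - 4)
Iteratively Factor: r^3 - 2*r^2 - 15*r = (r - 5)*(r^2 + 3*r) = r*(r - 5)*(r + 3)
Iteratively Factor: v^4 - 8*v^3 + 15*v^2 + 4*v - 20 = (v - 5)*(v^3 - 3*v^2 + 4) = (v - 5)*(v + 1)*(v^2 - 4*v + 4) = (v - 5)*(v - 2)*(v + 1)*(v - 2)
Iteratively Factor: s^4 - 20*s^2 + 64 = (s - 4)*(s^3 + 4*s^2 - 4*s - 16) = (s - 4)*(s - 2)*(s^2 + 6*s + 8) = (s - 4)*(s - 2)*(s + 2)*(s + 4)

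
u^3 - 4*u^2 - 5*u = u*(u - 5)*(u + 1)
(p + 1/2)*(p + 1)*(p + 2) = p^3 + 7*p^2/2 + 7*p/2 + 1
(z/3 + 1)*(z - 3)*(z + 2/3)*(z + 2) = z^4/3 + 8*z^3/9 - 23*z^2/9 - 8*z - 4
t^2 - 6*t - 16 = (t - 8)*(t + 2)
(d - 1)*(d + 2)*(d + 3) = d^3 + 4*d^2 + d - 6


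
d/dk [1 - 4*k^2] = -8*k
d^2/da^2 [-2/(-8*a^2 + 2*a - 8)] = 2*(-16*a^2 + 4*a + (8*a - 1)^2 - 16)/(4*a^2 - a + 4)^3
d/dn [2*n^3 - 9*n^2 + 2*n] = 6*n^2 - 18*n + 2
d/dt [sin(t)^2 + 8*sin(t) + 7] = 2*(sin(t) + 4)*cos(t)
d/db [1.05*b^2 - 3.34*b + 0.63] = 2.1*b - 3.34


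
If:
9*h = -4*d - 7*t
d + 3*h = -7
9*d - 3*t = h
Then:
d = 28/41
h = -105/41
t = 119/41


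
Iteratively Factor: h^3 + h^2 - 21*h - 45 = (h + 3)*(h^2 - 2*h - 15) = (h + 3)^2*(h - 5)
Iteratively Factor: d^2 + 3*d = (d + 3)*(d)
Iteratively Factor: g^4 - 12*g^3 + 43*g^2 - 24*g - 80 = (g - 4)*(g^3 - 8*g^2 + 11*g + 20) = (g - 4)^2*(g^2 - 4*g - 5) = (g - 4)^2*(g + 1)*(g - 5)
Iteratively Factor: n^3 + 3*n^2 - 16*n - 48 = (n - 4)*(n^2 + 7*n + 12) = (n - 4)*(n + 4)*(n + 3)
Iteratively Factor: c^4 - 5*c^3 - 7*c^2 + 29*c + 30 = (c - 3)*(c^3 - 2*c^2 - 13*c - 10) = (c - 5)*(c - 3)*(c^2 + 3*c + 2) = (c - 5)*(c - 3)*(c + 2)*(c + 1)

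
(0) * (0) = 0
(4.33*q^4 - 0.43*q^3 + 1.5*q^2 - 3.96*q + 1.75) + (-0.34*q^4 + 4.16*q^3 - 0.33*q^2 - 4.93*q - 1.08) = 3.99*q^4 + 3.73*q^3 + 1.17*q^2 - 8.89*q + 0.67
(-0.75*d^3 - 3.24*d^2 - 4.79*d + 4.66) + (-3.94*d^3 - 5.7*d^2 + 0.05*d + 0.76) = -4.69*d^3 - 8.94*d^2 - 4.74*d + 5.42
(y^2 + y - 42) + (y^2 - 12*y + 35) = 2*y^2 - 11*y - 7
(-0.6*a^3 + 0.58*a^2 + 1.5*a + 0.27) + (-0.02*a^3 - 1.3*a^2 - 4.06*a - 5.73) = -0.62*a^3 - 0.72*a^2 - 2.56*a - 5.46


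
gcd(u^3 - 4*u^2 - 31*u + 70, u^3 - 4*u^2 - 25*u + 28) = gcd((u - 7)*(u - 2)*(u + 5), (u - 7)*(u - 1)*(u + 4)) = u - 7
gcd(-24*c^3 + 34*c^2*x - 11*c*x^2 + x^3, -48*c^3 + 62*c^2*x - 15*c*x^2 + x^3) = 6*c^2 - 7*c*x + x^2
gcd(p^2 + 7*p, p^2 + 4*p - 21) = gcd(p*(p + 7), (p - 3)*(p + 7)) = p + 7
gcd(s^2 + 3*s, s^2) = s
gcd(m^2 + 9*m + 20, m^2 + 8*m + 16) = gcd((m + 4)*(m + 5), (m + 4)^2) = m + 4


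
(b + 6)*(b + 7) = b^2 + 13*b + 42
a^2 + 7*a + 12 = (a + 3)*(a + 4)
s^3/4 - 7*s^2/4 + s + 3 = (s/4 + 1/4)*(s - 6)*(s - 2)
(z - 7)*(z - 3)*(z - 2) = z^3 - 12*z^2 + 41*z - 42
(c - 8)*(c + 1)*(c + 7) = c^3 - 57*c - 56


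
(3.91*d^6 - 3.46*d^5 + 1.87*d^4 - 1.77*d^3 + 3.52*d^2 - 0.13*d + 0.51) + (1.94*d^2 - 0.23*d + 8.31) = 3.91*d^6 - 3.46*d^5 + 1.87*d^4 - 1.77*d^3 + 5.46*d^2 - 0.36*d + 8.82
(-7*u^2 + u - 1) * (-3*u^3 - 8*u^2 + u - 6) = 21*u^5 + 53*u^4 - 12*u^3 + 51*u^2 - 7*u + 6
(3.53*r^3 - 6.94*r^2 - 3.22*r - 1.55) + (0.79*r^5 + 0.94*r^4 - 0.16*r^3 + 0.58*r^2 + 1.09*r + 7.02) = 0.79*r^5 + 0.94*r^4 + 3.37*r^3 - 6.36*r^2 - 2.13*r + 5.47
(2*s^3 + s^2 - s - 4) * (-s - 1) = -2*s^4 - 3*s^3 + 5*s + 4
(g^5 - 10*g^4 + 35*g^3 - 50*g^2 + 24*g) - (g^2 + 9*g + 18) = g^5 - 10*g^4 + 35*g^3 - 51*g^2 + 15*g - 18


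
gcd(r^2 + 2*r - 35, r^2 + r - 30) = r - 5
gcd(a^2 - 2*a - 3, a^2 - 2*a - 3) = a^2 - 2*a - 3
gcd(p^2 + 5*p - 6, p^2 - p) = p - 1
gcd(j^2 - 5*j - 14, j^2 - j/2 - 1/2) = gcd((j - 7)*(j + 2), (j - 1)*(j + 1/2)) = 1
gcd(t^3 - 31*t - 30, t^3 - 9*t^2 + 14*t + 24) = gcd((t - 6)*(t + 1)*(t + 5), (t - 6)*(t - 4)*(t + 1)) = t^2 - 5*t - 6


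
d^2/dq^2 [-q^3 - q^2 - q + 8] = -6*q - 2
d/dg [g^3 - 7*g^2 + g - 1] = 3*g^2 - 14*g + 1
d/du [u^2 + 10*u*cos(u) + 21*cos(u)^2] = -10*u*sin(u) + 2*u - 21*sin(2*u) + 10*cos(u)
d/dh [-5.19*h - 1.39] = -5.19000000000000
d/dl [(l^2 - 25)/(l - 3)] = (-l^2 + 2*l*(l - 3) + 25)/(l - 3)^2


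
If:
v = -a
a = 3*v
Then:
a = 0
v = 0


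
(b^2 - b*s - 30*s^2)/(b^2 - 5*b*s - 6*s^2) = (b + 5*s)/(b + s)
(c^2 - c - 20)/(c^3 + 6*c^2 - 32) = (c - 5)/(c^2 + 2*c - 8)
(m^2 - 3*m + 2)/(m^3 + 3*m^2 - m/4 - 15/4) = 4*(m - 2)/(4*m^2 + 16*m + 15)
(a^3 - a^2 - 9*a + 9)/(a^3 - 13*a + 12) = (a + 3)/(a + 4)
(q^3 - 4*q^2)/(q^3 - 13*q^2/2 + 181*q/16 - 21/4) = 16*q^2/(16*q^2 - 40*q + 21)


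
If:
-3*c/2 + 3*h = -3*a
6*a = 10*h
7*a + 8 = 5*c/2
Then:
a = 8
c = 128/5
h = 24/5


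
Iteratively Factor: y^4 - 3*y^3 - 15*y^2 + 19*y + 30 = (y - 2)*(y^3 - y^2 - 17*y - 15) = (y - 2)*(y + 1)*(y^2 - 2*y - 15) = (y - 5)*(y - 2)*(y + 1)*(y + 3)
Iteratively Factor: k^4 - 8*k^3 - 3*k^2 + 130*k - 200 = (k - 5)*(k^3 - 3*k^2 - 18*k + 40) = (k - 5)*(k - 2)*(k^2 - k - 20) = (k - 5)*(k - 2)*(k + 4)*(k - 5)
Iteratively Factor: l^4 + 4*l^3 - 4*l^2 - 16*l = (l + 4)*(l^3 - 4*l) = (l - 2)*(l + 4)*(l^2 + 2*l) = (l - 2)*(l + 2)*(l + 4)*(l)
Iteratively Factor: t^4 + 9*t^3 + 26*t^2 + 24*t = (t)*(t^3 + 9*t^2 + 26*t + 24) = t*(t + 3)*(t^2 + 6*t + 8) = t*(t + 2)*(t + 3)*(t + 4)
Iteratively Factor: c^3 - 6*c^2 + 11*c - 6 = (c - 1)*(c^2 - 5*c + 6) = (c - 2)*(c - 1)*(c - 3)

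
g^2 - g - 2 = (g - 2)*(g + 1)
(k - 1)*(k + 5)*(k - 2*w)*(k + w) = k^4 - k^3*w + 4*k^3 - 2*k^2*w^2 - 4*k^2*w - 5*k^2 - 8*k*w^2 + 5*k*w + 10*w^2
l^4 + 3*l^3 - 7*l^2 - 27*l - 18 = (l - 3)*(l + 1)*(l + 2)*(l + 3)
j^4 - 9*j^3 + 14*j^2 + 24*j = j*(j - 6)*(j - 4)*(j + 1)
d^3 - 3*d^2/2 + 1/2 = (d - 1)^2*(d + 1/2)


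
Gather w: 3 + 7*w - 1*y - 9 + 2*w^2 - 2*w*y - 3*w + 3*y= 2*w^2 + w*(4 - 2*y) + 2*y - 6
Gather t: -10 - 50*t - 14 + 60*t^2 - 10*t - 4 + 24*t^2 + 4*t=84*t^2 - 56*t - 28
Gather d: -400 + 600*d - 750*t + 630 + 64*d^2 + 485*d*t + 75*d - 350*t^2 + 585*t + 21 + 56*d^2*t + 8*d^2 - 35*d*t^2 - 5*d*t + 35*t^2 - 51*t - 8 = d^2*(56*t + 72) + d*(-35*t^2 + 480*t + 675) - 315*t^2 - 216*t + 243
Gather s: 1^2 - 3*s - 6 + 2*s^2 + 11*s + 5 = 2*s^2 + 8*s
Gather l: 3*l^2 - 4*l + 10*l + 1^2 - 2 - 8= 3*l^2 + 6*l - 9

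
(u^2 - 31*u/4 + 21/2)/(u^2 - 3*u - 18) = (u - 7/4)/(u + 3)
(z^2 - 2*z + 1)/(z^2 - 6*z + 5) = (z - 1)/(z - 5)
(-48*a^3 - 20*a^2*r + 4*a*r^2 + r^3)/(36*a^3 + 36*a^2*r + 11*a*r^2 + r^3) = (-4*a + r)/(3*a + r)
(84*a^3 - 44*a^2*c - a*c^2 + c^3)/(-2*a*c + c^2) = -42*a^2/c + a + c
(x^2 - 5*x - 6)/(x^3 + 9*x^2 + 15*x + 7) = (x - 6)/(x^2 + 8*x + 7)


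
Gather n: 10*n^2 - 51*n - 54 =10*n^2 - 51*n - 54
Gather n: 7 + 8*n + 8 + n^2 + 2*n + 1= n^2 + 10*n + 16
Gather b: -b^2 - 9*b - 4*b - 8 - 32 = -b^2 - 13*b - 40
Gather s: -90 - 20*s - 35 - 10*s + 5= -30*s - 120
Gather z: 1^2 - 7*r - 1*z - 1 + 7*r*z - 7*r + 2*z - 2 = -14*r + z*(7*r + 1) - 2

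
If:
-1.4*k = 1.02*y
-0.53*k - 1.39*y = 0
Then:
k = 0.00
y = 0.00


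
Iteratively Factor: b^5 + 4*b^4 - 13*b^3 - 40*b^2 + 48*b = (b - 3)*(b^4 + 7*b^3 + 8*b^2 - 16*b) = (b - 3)*(b + 4)*(b^3 + 3*b^2 - 4*b) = (b - 3)*(b + 4)^2*(b^2 - b) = b*(b - 3)*(b + 4)^2*(b - 1)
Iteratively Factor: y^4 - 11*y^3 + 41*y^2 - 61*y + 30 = (y - 1)*(y^3 - 10*y^2 + 31*y - 30) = (y - 2)*(y - 1)*(y^2 - 8*y + 15) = (y - 5)*(y - 2)*(y - 1)*(y - 3)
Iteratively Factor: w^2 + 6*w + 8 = (w + 4)*(w + 2)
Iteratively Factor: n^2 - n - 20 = (n - 5)*(n + 4)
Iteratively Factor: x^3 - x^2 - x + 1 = (x + 1)*(x^2 - 2*x + 1) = (x - 1)*(x + 1)*(x - 1)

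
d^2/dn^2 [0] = 0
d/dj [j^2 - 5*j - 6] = 2*j - 5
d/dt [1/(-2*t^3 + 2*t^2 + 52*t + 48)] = (3*t^2/2 - t - 13)/(-t^3 + t^2 + 26*t + 24)^2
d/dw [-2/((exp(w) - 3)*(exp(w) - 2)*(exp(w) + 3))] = 2*((exp(w) - 3)*(exp(w) - 2) + (exp(w) - 3)*(exp(w) + 3) + (exp(w) - 2)*(exp(w) + 3))*exp(w)/((exp(w) - 3)^2*(exp(w) - 2)^2*(exp(w) + 3)^2)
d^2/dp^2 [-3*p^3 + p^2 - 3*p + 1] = 2 - 18*p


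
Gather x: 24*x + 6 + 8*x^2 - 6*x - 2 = 8*x^2 + 18*x + 4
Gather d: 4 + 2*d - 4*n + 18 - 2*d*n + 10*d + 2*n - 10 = d*(12 - 2*n) - 2*n + 12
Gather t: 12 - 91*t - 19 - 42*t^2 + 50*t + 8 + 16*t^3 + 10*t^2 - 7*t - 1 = 16*t^3 - 32*t^2 - 48*t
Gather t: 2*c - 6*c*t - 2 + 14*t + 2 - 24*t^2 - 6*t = 2*c - 24*t^2 + t*(8 - 6*c)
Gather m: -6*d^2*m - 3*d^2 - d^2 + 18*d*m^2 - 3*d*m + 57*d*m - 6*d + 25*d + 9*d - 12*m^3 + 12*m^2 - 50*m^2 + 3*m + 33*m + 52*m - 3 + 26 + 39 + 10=-4*d^2 + 28*d - 12*m^3 + m^2*(18*d - 38) + m*(-6*d^2 + 54*d + 88) + 72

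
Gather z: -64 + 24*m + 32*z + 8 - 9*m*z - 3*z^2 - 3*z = 24*m - 3*z^2 + z*(29 - 9*m) - 56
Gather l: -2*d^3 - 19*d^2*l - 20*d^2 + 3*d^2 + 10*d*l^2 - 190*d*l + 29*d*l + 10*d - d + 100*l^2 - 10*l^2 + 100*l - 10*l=-2*d^3 - 17*d^2 + 9*d + l^2*(10*d + 90) + l*(-19*d^2 - 161*d + 90)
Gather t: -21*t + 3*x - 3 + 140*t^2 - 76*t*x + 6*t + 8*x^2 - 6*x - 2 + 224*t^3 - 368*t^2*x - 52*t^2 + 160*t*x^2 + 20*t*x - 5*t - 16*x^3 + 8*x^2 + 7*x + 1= 224*t^3 + t^2*(88 - 368*x) + t*(160*x^2 - 56*x - 20) - 16*x^3 + 16*x^2 + 4*x - 4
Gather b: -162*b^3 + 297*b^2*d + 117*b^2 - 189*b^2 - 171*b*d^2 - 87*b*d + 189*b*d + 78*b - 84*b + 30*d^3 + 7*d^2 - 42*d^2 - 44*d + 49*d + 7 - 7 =-162*b^3 + b^2*(297*d - 72) + b*(-171*d^2 + 102*d - 6) + 30*d^3 - 35*d^2 + 5*d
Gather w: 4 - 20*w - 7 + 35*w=15*w - 3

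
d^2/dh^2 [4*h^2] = 8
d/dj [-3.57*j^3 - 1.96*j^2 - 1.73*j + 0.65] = -10.71*j^2 - 3.92*j - 1.73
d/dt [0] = 0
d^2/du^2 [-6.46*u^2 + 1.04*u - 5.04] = -12.9200000000000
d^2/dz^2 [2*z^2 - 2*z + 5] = 4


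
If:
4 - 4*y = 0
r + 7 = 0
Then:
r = -7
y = 1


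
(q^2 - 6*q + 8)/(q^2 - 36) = (q^2 - 6*q + 8)/(q^2 - 36)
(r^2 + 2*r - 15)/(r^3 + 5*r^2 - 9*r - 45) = 1/(r + 3)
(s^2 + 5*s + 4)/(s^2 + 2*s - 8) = (s + 1)/(s - 2)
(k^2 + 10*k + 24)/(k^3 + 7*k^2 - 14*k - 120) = (k + 4)/(k^2 + k - 20)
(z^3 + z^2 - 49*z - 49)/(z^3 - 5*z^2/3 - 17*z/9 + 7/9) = 9*(z^2 - 49)/(9*z^2 - 24*z + 7)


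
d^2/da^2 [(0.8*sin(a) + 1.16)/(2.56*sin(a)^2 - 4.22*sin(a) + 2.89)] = (-5.24288*sin(a)^5 - 39.051264*sin(a)^4 + 83.593216*sin(a)^3 + 49.527248*sin(a)^2 - 131.5314*sin(a) + 43.66448)/(16.777216*sin(a)^6 - 82.968576*sin(a)^5 + 193.588224*sin(a)^4 - 262.478936*sin(a)^3 + 218.542956*sin(a)^2 - 105.737586*sin(a) + 24.137569)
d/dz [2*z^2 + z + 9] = 4*z + 1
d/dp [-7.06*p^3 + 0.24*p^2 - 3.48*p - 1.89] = -21.18*p^2 + 0.48*p - 3.48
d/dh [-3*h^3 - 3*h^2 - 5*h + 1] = -9*h^2 - 6*h - 5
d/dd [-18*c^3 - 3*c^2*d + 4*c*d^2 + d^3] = -3*c^2 + 8*c*d + 3*d^2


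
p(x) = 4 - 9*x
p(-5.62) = 54.58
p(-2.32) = 24.88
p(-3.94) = 39.46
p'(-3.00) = -9.00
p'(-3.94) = -9.00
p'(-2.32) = -9.00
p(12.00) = -104.00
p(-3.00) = 31.00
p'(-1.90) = -9.00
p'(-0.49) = -9.00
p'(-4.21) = -9.00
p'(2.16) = -9.00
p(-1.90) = 21.10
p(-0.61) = 9.49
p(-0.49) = 8.41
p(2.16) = -15.44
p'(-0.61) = -9.00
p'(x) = -9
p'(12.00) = -9.00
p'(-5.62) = -9.00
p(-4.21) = 41.89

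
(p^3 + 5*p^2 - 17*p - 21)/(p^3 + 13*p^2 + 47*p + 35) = (p - 3)/(p + 5)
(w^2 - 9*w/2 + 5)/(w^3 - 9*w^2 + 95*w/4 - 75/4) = 2*(w - 2)/(2*w^2 - 13*w + 15)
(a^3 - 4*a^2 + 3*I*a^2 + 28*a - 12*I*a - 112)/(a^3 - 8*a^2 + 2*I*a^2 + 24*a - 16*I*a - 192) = (a^2 + a*(-4 + 7*I) - 28*I)/(a^2 + a*(-8 + 6*I) - 48*I)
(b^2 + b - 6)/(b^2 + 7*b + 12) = (b - 2)/(b + 4)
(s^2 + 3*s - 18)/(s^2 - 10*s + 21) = (s + 6)/(s - 7)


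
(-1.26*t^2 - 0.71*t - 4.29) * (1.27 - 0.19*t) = 0.2394*t^3 - 1.4653*t^2 - 0.0865999999999999*t - 5.4483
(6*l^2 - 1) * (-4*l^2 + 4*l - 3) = -24*l^4 + 24*l^3 - 14*l^2 - 4*l + 3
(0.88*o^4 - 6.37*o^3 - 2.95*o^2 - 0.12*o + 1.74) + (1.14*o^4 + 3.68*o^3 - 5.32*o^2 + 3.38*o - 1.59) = 2.02*o^4 - 2.69*o^3 - 8.27*o^2 + 3.26*o + 0.15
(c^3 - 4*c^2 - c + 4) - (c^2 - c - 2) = c^3 - 5*c^2 + 6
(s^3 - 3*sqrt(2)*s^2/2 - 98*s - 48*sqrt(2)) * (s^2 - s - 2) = s^5 - 3*sqrt(2)*s^4/2 - s^4 - 100*s^3 + 3*sqrt(2)*s^3/2 - 45*sqrt(2)*s^2 + 98*s^2 + 48*sqrt(2)*s + 196*s + 96*sqrt(2)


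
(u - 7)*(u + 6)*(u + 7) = u^3 + 6*u^2 - 49*u - 294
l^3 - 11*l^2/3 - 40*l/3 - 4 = (l - 6)*(l + 1/3)*(l + 2)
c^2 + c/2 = c*(c + 1/2)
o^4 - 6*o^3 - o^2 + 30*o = o*(o - 5)*(o - 3)*(o + 2)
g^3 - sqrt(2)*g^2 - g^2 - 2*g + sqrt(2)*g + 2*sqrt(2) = (g - 2)*(g + 1)*(g - sqrt(2))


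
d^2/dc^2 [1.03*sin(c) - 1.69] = -1.03*sin(c)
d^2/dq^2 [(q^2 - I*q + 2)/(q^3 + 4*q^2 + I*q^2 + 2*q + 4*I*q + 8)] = (2*q^6 - 6*I*q^5 + q^4*(18 - 48*I) + q^3*(16 - 30*I) + q^2*(12 + 192*I) + q*(-96 + 408*I) - 112 + 64*I)/(q^9 + q^8*(12 + 3*I) + q^7*(51 + 36*I) + q^6*(100 + 155*I) + q^5*(150 + 324*I) + q^4*(264 + 540*I) + q^3*(296 + 848*I) + q^2*(480 + 576*I) + q*(384 + 768*I) + 512)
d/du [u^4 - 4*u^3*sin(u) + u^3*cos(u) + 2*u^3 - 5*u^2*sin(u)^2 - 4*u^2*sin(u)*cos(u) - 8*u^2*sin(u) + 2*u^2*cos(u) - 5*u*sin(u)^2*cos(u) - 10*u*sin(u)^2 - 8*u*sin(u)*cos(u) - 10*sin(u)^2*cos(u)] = -u^3*sin(u) - 4*u^3*cos(u) + 4*u^3 - 14*u^2*sin(u) - 5*u^2*sin(2*u) - 5*u^2*cos(u) - 4*u^2*cos(2*u) + 6*u^2 - 59*u*sin(u)/4 - 14*u*sin(2*u) - 15*u*sin(3*u)/4 + 4*u*cos(u) - 3*u*cos(2*u) - 5*u + 5*sin(u)/2 - 4*sin(2*u) - 15*sin(3*u)/2 - 5*cos(u)/4 + 5*cos(2*u) + 5*cos(3*u)/4 - 5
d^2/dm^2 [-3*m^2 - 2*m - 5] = -6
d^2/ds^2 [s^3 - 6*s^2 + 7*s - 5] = 6*s - 12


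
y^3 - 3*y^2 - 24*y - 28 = (y - 7)*(y + 2)^2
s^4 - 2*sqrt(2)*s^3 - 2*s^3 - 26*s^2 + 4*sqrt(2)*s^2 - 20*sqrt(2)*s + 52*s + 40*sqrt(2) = (s - 2)*(s - 5*sqrt(2))*(s + sqrt(2))*(s + 2*sqrt(2))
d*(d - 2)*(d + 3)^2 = d^4 + 4*d^3 - 3*d^2 - 18*d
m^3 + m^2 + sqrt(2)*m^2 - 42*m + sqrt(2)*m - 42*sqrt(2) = (m - 6)*(m + 7)*(m + sqrt(2))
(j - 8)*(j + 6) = j^2 - 2*j - 48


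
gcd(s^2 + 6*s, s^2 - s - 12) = 1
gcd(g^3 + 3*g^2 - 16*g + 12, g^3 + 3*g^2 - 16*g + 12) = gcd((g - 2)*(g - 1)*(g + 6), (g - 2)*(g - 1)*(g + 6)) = g^3 + 3*g^2 - 16*g + 12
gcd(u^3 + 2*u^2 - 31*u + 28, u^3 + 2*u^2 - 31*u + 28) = u^3 + 2*u^2 - 31*u + 28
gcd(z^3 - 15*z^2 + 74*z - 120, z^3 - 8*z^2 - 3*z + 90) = z^2 - 11*z + 30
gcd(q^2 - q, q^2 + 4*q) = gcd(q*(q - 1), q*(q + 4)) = q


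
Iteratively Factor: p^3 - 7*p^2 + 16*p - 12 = (p - 2)*(p^2 - 5*p + 6) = (p - 3)*(p - 2)*(p - 2)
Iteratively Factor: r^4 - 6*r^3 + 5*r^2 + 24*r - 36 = (r - 3)*(r^3 - 3*r^2 - 4*r + 12) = (r - 3)*(r - 2)*(r^2 - r - 6) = (r - 3)*(r - 2)*(r + 2)*(r - 3)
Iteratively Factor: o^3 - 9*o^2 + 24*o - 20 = (o - 2)*(o^2 - 7*o + 10) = (o - 5)*(o - 2)*(o - 2)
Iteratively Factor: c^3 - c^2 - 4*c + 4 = (c - 1)*(c^2 - 4) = (c - 2)*(c - 1)*(c + 2)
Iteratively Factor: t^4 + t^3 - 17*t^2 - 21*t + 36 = (t + 3)*(t^3 - 2*t^2 - 11*t + 12) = (t + 3)^2*(t^2 - 5*t + 4) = (t - 1)*(t + 3)^2*(t - 4)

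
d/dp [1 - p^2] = -2*p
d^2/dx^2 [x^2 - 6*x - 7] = 2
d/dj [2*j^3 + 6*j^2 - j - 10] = 6*j^2 + 12*j - 1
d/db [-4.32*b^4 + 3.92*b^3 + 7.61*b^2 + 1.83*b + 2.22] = -17.28*b^3 + 11.76*b^2 + 15.22*b + 1.83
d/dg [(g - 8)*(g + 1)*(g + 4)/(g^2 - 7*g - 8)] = 1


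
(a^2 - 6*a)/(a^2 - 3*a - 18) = a/(a + 3)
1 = 1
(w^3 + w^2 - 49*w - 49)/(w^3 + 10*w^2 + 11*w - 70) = (w^2 - 6*w - 7)/(w^2 + 3*w - 10)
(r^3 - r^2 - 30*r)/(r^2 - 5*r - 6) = r*(r + 5)/(r + 1)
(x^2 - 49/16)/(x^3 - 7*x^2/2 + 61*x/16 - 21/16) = (4*x + 7)/(4*x^2 - 7*x + 3)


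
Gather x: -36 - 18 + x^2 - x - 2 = x^2 - x - 56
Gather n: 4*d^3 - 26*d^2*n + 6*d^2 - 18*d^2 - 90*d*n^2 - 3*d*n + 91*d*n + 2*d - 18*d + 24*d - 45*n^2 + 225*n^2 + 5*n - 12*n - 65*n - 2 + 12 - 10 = 4*d^3 - 12*d^2 + 8*d + n^2*(180 - 90*d) + n*(-26*d^2 + 88*d - 72)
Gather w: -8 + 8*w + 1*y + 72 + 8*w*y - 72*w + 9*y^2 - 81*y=w*(8*y - 64) + 9*y^2 - 80*y + 64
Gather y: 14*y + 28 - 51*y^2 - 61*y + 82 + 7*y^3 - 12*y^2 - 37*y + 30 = 7*y^3 - 63*y^2 - 84*y + 140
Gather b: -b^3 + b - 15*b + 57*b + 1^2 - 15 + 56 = -b^3 + 43*b + 42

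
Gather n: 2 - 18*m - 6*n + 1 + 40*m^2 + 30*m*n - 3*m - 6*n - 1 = 40*m^2 - 21*m + n*(30*m - 12) + 2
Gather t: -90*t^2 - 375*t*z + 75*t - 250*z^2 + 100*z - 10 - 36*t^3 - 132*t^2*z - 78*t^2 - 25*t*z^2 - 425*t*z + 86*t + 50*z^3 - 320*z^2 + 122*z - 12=-36*t^3 + t^2*(-132*z - 168) + t*(-25*z^2 - 800*z + 161) + 50*z^3 - 570*z^2 + 222*z - 22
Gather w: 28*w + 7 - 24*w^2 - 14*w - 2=-24*w^2 + 14*w + 5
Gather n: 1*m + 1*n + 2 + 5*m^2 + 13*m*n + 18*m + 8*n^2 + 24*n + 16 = 5*m^2 + 19*m + 8*n^2 + n*(13*m + 25) + 18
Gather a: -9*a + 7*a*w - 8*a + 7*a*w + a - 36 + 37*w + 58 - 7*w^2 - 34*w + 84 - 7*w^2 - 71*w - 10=a*(14*w - 16) - 14*w^2 - 68*w + 96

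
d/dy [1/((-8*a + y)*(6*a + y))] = ((-8*a + y)*(6*a + y) + (8*a - y)^2)/((6*a + y)^2*(8*a - y)^3)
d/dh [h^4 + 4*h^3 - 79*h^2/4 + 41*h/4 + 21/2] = 4*h^3 + 12*h^2 - 79*h/2 + 41/4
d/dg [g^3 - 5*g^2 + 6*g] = 3*g^2 - 10*g + 6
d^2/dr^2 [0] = 0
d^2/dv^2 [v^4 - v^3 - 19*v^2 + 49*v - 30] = 12*v^2 - 6*v - 38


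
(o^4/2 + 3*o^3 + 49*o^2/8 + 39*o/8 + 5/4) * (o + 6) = o^5/2 + 6*o^4 + 193*o^3/8 + 333*o^2/8 + 61*o/2 + 15/2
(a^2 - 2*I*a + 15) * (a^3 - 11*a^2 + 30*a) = a^5 - 11*a^4 - 2*I*a^4 + 45*a^3 + 22*I*a^3 - 165*a^2 - 60*I*a^2 + 450*a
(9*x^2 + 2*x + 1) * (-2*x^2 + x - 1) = -18*x^4 + 5*x^3 - 9*x^2 - x - 1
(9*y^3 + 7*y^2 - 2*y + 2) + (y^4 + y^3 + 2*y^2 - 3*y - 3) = y^4 + 10*y^3 + 9*y^2 - 5*y - 1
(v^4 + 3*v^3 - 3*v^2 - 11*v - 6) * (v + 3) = v^5 + 6*v^4 + 6*v^3 - 20*v^2 - 39*v - 18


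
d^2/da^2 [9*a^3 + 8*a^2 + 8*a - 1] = 54*a + 16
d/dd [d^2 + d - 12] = 2*d + 1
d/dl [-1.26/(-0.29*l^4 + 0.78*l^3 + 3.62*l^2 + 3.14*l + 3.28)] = (-1.4616*l^3 + 2.9484*l^2 + 9.1224*l + 3.9564)/(-0.29*l^4 + 0.78*l^3 + 3.62*l^2 + 3.14*l + 3.28)^2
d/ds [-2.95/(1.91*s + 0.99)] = 5.6345/(1.91*s + 0.99)^2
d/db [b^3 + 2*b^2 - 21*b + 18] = 3*b^2 + 4*b - 21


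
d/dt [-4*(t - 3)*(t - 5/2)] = 22 - 8*t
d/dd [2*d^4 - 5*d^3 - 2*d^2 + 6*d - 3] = 8*d^3 - 15*d^2 - 4*d + 6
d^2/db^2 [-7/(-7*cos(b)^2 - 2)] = 98*(-14*sin(b)^4 + 3*sin(b)^2 + 9)/(7*cos(b)^2 + 2)^3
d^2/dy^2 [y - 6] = 0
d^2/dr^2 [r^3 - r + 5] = 6*r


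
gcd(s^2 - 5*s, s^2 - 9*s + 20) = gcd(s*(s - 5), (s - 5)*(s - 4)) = s - 5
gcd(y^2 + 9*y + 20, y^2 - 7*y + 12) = 1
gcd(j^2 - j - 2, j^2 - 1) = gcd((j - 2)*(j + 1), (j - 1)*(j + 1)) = j + 1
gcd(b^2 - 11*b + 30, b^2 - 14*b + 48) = b - 6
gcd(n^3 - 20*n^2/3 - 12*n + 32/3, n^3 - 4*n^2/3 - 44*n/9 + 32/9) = n^2 + 4*n/3 - 4/3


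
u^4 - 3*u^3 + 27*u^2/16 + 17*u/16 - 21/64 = (u - 7/4)*(u - 3/2)*(u - 1/4)*(u + 1/2)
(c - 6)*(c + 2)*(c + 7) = c^3 + 3*c^2 - 40*c - 84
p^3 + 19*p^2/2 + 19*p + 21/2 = (p + 1)*(p + 3/2)*(p + 7)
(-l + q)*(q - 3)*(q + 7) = -l*q^2 - 4*l*q + 21*l + q^3 + 4*q^2 - 21*q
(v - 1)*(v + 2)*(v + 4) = v^3 + 5*v^2 + 2*v - 8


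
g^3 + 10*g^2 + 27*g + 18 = (g + 1)*(g + 3)*(g + 6)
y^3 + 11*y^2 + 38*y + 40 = (y + 2)*(y + 4)*(y + 5)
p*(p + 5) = p^2 + 5*p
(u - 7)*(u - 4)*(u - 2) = u^3 - 13*u^2 + 50*u - 56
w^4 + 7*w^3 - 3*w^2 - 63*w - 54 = (w - 3)*(w + 1)*(w + 3)*(w + 6)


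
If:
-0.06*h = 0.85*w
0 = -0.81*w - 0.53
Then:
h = 9.27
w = -0.65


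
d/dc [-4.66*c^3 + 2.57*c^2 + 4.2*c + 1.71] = -13.98*c^2 + 5.14*c + 4.2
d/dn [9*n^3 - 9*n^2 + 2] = 9*n*(3*n - 2)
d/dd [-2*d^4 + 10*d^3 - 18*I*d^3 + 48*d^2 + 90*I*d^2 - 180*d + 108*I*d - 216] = -8*d^3 + d^2*(30 - 54*I) + d*(96 + 180*I) - 180 + 108*I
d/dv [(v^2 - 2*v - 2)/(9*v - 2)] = (9*v^2 - 4*v + 22)/(81*v^2 - 36*v + 4)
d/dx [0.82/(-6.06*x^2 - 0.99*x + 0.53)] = (9.9384*x + 0.8118)/(6.06*x^2 + 0.99*x - 0.53)^2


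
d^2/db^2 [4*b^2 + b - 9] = 8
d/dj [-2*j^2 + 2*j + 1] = 2 - 4*j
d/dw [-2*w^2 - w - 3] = -4*w - 1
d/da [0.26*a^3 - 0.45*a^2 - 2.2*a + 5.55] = 0.78*a^2 - 0.9*a - 2.2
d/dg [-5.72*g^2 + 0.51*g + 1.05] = 0.51 - 11.44*g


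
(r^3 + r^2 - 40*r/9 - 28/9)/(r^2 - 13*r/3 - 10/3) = (3*r^2 + r - 14)/(3*(r - 5))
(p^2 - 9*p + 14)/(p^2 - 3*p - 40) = (-p^2 + 9*p - 14)/(-p^2 + 3*p + 40)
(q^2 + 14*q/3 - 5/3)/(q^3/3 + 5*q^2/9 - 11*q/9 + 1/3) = 3*(q + 5)/(q^2 + 2*q - 3)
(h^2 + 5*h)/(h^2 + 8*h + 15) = h/(h + 3)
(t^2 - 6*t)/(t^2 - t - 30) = t/(t + 5)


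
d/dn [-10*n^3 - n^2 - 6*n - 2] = -30*n^2 - 2*n - 6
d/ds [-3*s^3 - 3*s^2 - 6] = 3*s*(-3*s - 2)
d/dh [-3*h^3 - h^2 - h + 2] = -9*h^2 - 2*h - 1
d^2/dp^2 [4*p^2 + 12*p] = 8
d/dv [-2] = 0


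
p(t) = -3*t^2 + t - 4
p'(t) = 1 - 6*t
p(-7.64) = -186.75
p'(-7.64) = 46.84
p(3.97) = -47.31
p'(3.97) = -22.82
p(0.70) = -4.77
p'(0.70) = -3.20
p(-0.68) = -6.07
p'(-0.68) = 5.08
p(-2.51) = -25.41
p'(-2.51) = 16.06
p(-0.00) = -4.00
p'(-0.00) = 1.00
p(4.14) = -51.28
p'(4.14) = -23.84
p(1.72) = -11.16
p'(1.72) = -9.32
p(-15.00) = -694.00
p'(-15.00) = 91.00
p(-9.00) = -256.00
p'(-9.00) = 55.00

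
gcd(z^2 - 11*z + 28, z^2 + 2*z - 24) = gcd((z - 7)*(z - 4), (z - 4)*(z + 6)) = z - 4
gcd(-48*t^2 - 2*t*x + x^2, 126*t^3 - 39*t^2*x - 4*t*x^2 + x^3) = 6*t + x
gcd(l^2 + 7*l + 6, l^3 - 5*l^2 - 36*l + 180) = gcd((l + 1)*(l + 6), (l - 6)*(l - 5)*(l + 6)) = l + 6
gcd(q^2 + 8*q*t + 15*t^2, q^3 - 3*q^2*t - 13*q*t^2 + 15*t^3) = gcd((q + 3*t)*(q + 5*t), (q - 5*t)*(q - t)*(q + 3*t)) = q + 3*t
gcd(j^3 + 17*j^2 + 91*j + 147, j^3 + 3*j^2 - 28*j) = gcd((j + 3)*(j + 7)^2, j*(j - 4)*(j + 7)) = j + 7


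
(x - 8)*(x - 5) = x^2 - 13*x + 40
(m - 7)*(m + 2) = m^2 - 5*m - 14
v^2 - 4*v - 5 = (v - 5)*(v + 1)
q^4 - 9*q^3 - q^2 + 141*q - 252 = (q - 7)*(q - 3)^2*(q + 4)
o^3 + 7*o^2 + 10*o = o*(o + 2)*(o + 5)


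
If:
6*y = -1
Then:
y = -1/6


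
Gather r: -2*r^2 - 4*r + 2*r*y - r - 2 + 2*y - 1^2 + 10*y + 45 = -2*r^2 + r*(2*y - 5) + 12*y + 42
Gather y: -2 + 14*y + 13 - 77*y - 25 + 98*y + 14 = 35*y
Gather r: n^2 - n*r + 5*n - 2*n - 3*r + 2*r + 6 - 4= n^2 + 3*n + r*(-n - 1) + 2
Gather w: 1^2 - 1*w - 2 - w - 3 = -2*w - 4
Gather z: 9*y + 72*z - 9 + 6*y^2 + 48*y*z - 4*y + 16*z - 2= 6*y^2 + 5*y + z*(48*y + 88) - 11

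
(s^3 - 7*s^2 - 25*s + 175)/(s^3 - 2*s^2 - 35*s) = (s - 5)/s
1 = 1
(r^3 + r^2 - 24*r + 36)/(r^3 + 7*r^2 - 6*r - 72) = (r - 2)/(r + 4)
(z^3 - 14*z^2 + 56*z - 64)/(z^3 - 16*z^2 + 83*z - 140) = (z^2 - 10*z + 16)/(z^2 - 12*z + 35)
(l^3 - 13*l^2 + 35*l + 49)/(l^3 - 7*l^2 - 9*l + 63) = (l^2 - 6*l - 7)/(l^2 - 9)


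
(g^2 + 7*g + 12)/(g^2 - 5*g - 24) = (g + 4)/(g - 8)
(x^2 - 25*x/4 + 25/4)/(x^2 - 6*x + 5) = (x - 5/4)/(x - 1)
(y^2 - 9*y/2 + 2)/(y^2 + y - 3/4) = 2*(y - 4)/(2*y + 3)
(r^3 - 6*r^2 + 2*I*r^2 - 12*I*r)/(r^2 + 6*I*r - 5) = r*(r^2 + 2*r*(-3 + I) - 12*I)/(r^2 + 6*I*r - 5)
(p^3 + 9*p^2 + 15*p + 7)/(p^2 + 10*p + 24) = (p^3 + 9*p^2 + 15*p + 7)/(p^2 + 10*p + 24)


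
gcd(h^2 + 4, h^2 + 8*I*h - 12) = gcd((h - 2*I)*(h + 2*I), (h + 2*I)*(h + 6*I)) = h + 2*I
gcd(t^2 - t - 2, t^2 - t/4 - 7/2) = t - 2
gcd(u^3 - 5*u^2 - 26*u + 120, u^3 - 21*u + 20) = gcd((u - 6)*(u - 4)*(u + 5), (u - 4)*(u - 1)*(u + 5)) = u^2 + u - 20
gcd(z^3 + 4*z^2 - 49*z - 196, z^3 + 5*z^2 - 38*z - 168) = z^2 + 11*z + 28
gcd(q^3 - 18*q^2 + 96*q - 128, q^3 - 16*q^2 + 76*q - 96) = q^2 - 10*q + 16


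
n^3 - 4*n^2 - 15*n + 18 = (n - 6)*(n - 1)*(n + 3)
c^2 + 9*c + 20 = (c + 4)*(c + 5)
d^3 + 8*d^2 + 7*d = d*(d + 1)*(d + 7)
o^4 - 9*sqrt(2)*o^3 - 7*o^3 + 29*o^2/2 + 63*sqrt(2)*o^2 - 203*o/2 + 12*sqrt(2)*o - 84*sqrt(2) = (o - 7)*(o - 8*sqrt(2))*(o - 3*sqrt(2)/2)*(o + sqrt(2)/2)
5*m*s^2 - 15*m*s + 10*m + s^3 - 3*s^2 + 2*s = (5*m + s)*(s - 2)*(s - 1)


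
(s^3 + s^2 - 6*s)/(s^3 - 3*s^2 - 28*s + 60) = s*(s + 3)/(s^2 - s - 30)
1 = 1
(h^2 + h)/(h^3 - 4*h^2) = (h + 1)/(h*(h - 4))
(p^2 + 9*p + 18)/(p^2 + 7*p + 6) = (p + 3)/(p + 1)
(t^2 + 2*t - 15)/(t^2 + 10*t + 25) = (t - 3)/(t + 5)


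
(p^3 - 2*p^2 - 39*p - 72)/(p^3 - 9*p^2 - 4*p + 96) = (p + 3)/(p - 4)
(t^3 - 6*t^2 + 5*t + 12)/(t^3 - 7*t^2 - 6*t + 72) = (t^2 - 2*t - 3)/(t^2 - 3*t - 18)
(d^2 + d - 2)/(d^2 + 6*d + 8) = (d - 1)/(d + 4)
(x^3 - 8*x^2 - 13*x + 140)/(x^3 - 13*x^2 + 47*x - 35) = (x + 4)/(x - 1)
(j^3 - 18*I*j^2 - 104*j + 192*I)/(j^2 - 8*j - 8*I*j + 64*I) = (j^2 - 10*I*j - 24)/(j - 8)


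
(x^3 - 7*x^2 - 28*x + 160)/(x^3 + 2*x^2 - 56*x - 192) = (x^2 + x - 20)/(x^2 + 10*x + 24)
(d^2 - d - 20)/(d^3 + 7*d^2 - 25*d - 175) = (d + 4)/(d^2 + 12*d + 35)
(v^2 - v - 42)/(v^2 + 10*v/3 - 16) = 3*(v - 7)/(3*v - 8)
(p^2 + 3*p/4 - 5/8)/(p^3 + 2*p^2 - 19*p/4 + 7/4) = (4*p + 5)/(2*(2*p^2 + 5*p - 7))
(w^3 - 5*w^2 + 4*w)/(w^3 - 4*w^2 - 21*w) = (-w^2 + 5*w - 4)/(-w^2 + 4*w + 21)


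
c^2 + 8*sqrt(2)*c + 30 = (c + 3*sqrt(2))*(c + 5*sqrt(2))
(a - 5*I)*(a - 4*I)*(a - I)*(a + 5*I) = a^4 - 5*I*a^3 + 21*a^2 - 125*I*a - 100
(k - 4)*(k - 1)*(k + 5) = k^3 - 21*k + 20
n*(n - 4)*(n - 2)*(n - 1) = n^4 - 7*n^3 + 14*n^2 - 8*n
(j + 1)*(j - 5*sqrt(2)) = j^2 - 5*sqrt(2)*j + j - 5*sqrt(2)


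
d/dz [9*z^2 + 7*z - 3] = 18*z + 7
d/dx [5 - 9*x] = -9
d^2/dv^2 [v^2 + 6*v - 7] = 2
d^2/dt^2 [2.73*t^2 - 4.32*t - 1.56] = 5.46000000000000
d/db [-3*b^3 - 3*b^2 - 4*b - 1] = -9*b^2 - 6*b - 4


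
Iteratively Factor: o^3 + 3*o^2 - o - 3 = (o + 1)*(o^2 + 2*o - 3) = (o + 1)*(o + 3)*(o - 1)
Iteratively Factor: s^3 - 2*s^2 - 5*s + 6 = (s - 1)*(s^2 - s - 6) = (s - 1)*(s + 2)*(s - 3)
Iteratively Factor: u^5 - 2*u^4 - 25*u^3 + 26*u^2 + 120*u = (u + 4)*(u^4 - 6*u^3 - u^2 + 30*u) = u*(u + 4)*(u^3 - 6*u^2 - u + 30) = u*(u - 3)*(u + 4)*(u^2 - 3*u - 10) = u*(u - 5)*(u - 3)*(u + 4)*(u + 2)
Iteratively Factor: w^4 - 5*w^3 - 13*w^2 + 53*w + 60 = (w - 4)*(w^3 - w^2 - 17*w - 15) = (w - 4)*(w + 1)*(w^2 - 2*w - 15) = (w - 4)*(w + 1)*(w + 3)*(w - 5)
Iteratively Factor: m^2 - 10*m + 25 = (m - 5)*(m - 5)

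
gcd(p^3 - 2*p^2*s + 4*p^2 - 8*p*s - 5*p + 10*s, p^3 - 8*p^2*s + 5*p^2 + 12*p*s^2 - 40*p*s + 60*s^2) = p^2 - 2*p*s + 5*p - 10*s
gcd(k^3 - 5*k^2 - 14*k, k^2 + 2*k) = k^2 + 2*k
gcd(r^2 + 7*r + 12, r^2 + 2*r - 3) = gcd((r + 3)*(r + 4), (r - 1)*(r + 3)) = r + 3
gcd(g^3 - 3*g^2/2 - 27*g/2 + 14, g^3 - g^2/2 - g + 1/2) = g - 1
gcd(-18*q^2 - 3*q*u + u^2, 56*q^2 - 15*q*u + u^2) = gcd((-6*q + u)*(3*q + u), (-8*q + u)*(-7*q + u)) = 1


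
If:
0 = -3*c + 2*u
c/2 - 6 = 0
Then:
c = 12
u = 18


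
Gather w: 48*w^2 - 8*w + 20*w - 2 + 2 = 48*w^2 + 12*w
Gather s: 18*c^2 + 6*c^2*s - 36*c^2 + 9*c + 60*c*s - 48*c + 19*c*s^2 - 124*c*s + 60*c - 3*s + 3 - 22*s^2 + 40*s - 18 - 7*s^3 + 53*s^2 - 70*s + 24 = -18*c^2 + 21*c - 7*s^3 + s^2*(19*c + 31) + s*(6*c^2 - 64*c - 33) + 9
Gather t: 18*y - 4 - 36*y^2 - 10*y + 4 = -36*y^2 + 8*y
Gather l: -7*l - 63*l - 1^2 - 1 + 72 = 70 - 70*l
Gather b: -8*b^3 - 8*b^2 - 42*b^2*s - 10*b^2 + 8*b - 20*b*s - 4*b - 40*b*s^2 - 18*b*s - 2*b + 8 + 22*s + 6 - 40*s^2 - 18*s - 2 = -8*b^3 + b^2*(-42*s - 18) + b*(-40*s^2 - 38*s + 2) - 40*s^2 + 4*s + 12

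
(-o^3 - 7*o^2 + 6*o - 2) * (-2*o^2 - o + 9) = 2*o^5 + 15*o^4 - 14*o^3 - 65*o^2 + 56*o - 18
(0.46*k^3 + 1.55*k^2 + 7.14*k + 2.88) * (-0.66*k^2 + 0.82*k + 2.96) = -0.3036*k^5 - 0.6458*k^4 - 2.0798*k^3 + 8.542*k^2 + 23.496*k + 8.5248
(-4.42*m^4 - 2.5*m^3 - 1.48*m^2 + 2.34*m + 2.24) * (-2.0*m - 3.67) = 8.84*m^5 + 21.2214*m^4 + 12.135*m^3 + 0.7516*m^2 - 13.0678*m - 8.2208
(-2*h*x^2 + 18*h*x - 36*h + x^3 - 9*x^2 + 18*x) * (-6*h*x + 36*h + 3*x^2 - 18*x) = 12*h^2*x^3 - 180*h^2*x^2 + 864*h^2*x - 1296*h^2 - 12*h*x^4 + 180*h*x^3 - 864*h*x^2 + 1296*h*x + 3*x^5 - 45*x^4 + 216*x^3 - 324*x^2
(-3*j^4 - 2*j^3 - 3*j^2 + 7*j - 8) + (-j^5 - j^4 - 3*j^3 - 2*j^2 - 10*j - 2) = -j^5 - 4*j^4 - 5*j^3 - 5*j^2 - 3*j - 10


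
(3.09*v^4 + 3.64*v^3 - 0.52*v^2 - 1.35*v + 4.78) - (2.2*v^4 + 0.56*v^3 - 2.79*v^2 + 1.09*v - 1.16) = 0.89*v^4 + 3.08*v^3 + 2.27*v^2 - 2.44*v + 5.94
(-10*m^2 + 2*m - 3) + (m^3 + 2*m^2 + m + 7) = m^3 - 8*m^2 + 3*m + 4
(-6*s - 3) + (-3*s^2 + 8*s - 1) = -3*s^2 + 2*s - 4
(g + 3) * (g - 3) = g^2 - 9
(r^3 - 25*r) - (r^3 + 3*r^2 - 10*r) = -3*r^2 - 15*r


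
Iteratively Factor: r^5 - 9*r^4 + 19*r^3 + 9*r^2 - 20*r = (r - 4)*(r^4 - 5*r^3 - r^2 + 5*r) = (r - 4)*(r - 1)*(r^3 - 4*r^2 - 5*r) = (r - 4)*(r - 1)*(r + 1)*(r^2 - 5*r) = r*(r - 4)*(r - 1)*(r + 1)*(r - 5)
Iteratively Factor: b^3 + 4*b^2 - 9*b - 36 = (b + 4)*(b^2 - 9) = (b + 3)*(b + 4)*(b - 3)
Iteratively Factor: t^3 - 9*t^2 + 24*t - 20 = (t - 2)*(t^2 - 7*t + 10) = (t - 2)^2*(t - 5)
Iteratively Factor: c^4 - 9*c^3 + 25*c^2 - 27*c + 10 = (c - 5)*(c^3 - 4*c^2 + 5*c - 2) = (c - 5)*(c - 1)*(c^2 - 3*c + 2) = (c - 5)*(c - 1)^2*(c - 2)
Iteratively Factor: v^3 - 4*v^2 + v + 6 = (v - 2)*(v^2 - 2*v - 3) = (v - 3)*(v - 2)*(v + 1)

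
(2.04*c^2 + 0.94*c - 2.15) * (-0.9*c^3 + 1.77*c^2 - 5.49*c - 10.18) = -1.836*c^5 + 2.7648*c^4 - 7.6008*c^3 - 29.7333*c^2 + 2.2343*c + 21.887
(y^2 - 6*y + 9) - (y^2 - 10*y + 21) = 4*y - 12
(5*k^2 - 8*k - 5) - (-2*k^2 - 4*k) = 7*k^2 - 4*k - 5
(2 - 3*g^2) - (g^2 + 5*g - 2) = -4*g^2 - 5*g + 4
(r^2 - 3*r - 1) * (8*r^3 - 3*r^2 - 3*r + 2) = 8*r^5 - 27*r^4 - 2*r^3 + 14*r^2 - 3*r - 2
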